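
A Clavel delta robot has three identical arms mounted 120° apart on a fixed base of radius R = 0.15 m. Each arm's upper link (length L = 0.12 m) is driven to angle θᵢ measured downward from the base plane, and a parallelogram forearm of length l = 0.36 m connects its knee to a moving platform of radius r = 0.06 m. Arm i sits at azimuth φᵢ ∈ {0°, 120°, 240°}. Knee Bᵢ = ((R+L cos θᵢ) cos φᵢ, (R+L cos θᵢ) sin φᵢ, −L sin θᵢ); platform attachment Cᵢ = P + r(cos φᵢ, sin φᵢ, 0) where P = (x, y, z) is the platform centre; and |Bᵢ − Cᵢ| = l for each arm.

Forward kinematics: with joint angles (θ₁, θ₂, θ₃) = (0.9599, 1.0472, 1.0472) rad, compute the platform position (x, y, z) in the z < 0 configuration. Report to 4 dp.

arm 1 at φ=0.0°: (R−r)+L cos θ1 = 0.1588;  centre 1 = (0.1588, 0.0000, -0.0983)
centre 2 = (0.1500·cos120.0°, 0.1500·sin120.0°, -0.1039) = (-0.0750, 0.1299, -0.1039)
φ3=240.0°: virtual centre (-0.0750, -0.1299, -0.1039), radius l
|centre ₂|²−|centre ₁|² = -0.0016;  |centre ₃|²−|centre ₁|² = -0.0016
plane₁₂: -0.4677x+0.2598y+-0.0113z = -0.0016
Cramer: x(z) = 0.0034-0.0241z;  y(z) = 0.0000+0.0000z
sphere 1 gives Az²+Bz+C=0 with A=1.0006, B=0.2041, C=-0.0958;  B²−4AC=0.4250;  roots -0.4277, 0.2238;  negative root z = -0.4277
x = 0.0137, y = 0.0000

(0.0137, 0.0000, -0.4277)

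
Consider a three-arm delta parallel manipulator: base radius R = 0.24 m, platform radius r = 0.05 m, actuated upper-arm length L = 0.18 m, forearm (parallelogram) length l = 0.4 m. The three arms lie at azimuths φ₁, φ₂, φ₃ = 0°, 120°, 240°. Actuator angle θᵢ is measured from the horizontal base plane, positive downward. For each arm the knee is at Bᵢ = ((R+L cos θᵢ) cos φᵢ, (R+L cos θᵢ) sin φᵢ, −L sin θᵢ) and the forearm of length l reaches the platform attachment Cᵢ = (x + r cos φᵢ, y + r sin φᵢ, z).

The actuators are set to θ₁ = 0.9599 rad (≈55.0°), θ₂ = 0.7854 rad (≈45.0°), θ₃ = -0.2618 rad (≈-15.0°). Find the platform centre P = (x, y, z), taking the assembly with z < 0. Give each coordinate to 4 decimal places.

φ1=0.0°: virtual centre (0.2932, 0.0000, -0.1474), radius l
φ2=120.0°: virtual centre (-0.1586, 0.2748, -0.1273), radius l
arm 3 at φ=240.0°: e+L cos θ3 = 0.3639;  centre 3 = (-0.1819, -0.3151, 0.0466)
eliminate P² terms by subtracting sphere 1 from 2 and 3
plane₁₂: -0.9038x+0.5495y+0.0403z = 0.0091
Cramer: x(z) = -0.0188+0.2186z;  y(z) = -0.0143+0.2861z
sphere 1 gives Az²+Bz+C=0 with A=1.1296, B=0.1503, C=-0.0407;  B²−4AC=0.2065;  roots -0.2677, 0.1346;  negative root z = -0.2677
x = -0.0773, y = -0.0908

(-0.0773, -0.0908, -0.2677)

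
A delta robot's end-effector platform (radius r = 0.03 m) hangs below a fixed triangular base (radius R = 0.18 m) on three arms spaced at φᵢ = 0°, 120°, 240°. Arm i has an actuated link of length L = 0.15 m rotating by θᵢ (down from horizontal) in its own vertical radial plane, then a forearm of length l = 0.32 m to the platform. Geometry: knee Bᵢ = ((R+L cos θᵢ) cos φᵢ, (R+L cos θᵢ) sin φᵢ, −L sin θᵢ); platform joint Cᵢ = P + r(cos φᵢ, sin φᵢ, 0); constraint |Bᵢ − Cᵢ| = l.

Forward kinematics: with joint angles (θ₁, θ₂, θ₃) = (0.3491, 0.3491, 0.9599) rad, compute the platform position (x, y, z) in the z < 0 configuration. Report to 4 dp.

φ1=0.0°: virtual centre (0.2910, 0.0000, -0.0513), radius l
φ2=120.0°: virtual centre (-0.1455, 0.2520, -0.0513), radius l
arm 3 at φ=240.0°: e+L cos θ3 = 0.2360;  O3 = (-0.1180, -0.2044, -0.1229)
eliminate P² terms by subtracting sphere 1 from 2 and 3
linear system: -0.8729x+0.5039y = 0.0000−0.0000z; -0.8179x+-0.4088y = -0.0165−-0.1431z
Cramer: x(z) = 0.0108-0.0938z;  y(z) = 0.0187-0.1624z
quadratic in z: (1.0352)z²+(0.1491)z+(-0.0209)=0, √Δ=0.3300 → z ∈ {-0.2314, 0.0874}; z = -0.2314 (taking z<0)
x = 0.0325, y = 0.0563

(0.0325, 0.0563, -0.2314)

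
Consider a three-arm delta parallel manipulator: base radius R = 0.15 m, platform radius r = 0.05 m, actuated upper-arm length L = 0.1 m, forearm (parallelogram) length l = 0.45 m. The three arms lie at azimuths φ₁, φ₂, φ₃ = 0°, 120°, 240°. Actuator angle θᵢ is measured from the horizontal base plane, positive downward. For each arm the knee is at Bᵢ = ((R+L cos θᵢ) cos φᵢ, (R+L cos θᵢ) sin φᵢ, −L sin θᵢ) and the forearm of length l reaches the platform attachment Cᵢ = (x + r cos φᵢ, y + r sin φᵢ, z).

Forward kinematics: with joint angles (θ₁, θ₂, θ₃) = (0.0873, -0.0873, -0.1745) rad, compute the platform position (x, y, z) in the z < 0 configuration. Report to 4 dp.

φ1=0.0°: virtual centre (0.1996, 0.0000, -0.0087), radius l
arm 2 at φ=120.0°: e+L cos θ2 = 0.1996;  S2 = (-0.0998, 0.1729, 0.0087)
S3 = (0.1985·cos240.0°, 0.1985·sin240.0°, 0.0174) = (-0.0992, -0.1719, 0.0174)
eliminate P² terms by subtracting sphere 1 from 2 and 3
plane₁₂: -0.5989x+0.3458y+0.0349z = 0.0000
Cramer: x(z) = 0.0002+0.0728z;  y(z) = 0.0003+0.0252z
into |P−S₁|² = l²: 1.0059z² + -0.0116z + -0.1627 = 0;  Δ = 0.6546;  z = -0.3964 or 0.4079 → z<0 root = -0.3964
x = -0.0287, y = -0.0097

(-0.0287, -0.0097, -0.3964)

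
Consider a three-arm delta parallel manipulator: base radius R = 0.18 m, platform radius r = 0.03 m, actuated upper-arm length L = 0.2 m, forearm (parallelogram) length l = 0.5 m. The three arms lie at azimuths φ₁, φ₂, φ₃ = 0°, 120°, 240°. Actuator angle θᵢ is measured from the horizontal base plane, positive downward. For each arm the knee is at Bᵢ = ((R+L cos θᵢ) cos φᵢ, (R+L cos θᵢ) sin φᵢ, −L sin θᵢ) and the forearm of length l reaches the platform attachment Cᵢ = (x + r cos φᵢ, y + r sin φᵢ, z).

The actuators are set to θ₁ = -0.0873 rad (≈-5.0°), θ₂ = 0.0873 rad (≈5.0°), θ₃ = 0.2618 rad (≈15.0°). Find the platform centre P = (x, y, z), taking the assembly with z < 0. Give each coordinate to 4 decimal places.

(0.0382, 0.0231, -0.3733)

arm 1 at φ=0.0°: (R−r)+L cos θ1 = 0.3492;  O1 = (0.3492, 0.0000, 0.0174)
O2 = (0.3492·cos120.0°, 0.3492·sin120.0°, -0.0174) = (-0.1746, 0.3024, -0.0174)
O3 = (0.3432·cos240.0°, 0.3432·sin240.0°, -0.0518) = (-0.1716, -0.2972, -0.0518)
eliminate P² terms by subtracting sphere 1 from 2 and 3
plane₁₂: -1.0477x+0.6049y+-0.0698z = 0.0000
Cramer: x(z) = 0.0009-0.0999z;  y(z) = 0.0015-0.0577z
sphere 1 gives Az²+Bz+C=0 with A=1.0133, B=0.0346, C=-0.1283;  B²−4AC=0.5214;  roots -0.3733, 0.3392;  negative root z = -0.3733
x = 0.0382, y = 0.0231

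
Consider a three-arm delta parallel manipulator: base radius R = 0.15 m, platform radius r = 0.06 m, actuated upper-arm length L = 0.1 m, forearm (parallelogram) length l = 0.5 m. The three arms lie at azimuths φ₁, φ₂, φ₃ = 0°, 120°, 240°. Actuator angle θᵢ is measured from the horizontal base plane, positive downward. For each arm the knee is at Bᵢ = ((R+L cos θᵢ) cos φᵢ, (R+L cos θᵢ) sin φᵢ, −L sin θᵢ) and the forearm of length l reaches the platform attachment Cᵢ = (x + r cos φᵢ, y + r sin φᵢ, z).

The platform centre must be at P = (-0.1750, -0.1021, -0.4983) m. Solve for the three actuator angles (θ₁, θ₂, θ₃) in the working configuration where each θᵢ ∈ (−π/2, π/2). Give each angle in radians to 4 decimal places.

rotate P by −φ1: (-0.1750, -0.1021, -0.4983)
  A=0.2650, B=-0.4983, C=(l²−L²−A²−y'²−z²)/(2L)=-0.4448
  √(A²+B²)=0.5644;  θ1 = -1.0820+2.4784 ≈ 1.3964
arm 2 (φ=120.0°): x'=-0.0009, y'=0.2026
  e−x'=0.0909;  (l²−L²−(e−x')²−y'²−z²)/2L = -0.2881
  γ=atan2(-0.4983,0.0909)=-1.3903;  ψ=arccos(-0.5688)=2.1758;  θ2=γ+ψ≈0.7855
arm 3 (φ=240.0°): x'=0.1759, y'=-0.1005
  A cos θ + B sin θ = C:  -0.0859·cos θ + -0.4983·sin θ = -0.1289
  θ3 = atan2(B,A) + arccos(C/0.5057) = 0.0871

θ₁ = 1.3964, θ₂ = 0.7855, θ₃ = 0.0871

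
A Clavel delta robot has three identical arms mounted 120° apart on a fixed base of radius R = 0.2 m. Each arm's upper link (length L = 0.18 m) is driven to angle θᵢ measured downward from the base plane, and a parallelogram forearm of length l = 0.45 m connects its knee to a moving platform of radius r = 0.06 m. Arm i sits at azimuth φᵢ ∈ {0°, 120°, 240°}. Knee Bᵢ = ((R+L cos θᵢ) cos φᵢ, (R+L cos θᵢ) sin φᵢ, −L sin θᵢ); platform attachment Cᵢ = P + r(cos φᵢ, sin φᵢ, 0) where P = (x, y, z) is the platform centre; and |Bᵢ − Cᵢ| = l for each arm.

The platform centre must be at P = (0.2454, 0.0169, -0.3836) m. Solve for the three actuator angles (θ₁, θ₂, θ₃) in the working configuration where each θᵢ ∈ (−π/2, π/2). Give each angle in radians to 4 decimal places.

θ₁ = -0.3489, θ₂ = 1.1344, θ₃ = 1.2217

φ1=0.0° → target in arm frame (0.2454, 0.0169)
  A=-0.1054, B=-0.3836, C=(l²−L²−A²−y'²−z²)/(2L)=0.0321
  θ1 = atan2(B,A) + arccos(C/0.3978) = -0.3489
arm 2 (φ=120.0°): x'=-0.1081, y'=-0.2210
  A cos θ + B sin θ = C:  0.2481·cos θ + -0.3836·sin θ = -0.2428
  θ2 = atan2(B,A) + arccos(C/0.4568) = 1.1344
arm 3 (φ=240.0°): x'=-0.1373, y'=0.2041
  A=0.2773, B=-0.3836, C=(l²−L²−A²−y'²−z²)/(2L)=-0.2656
  θ3 = atan2(B,A) + arccos(C/0.4734) = 1.2217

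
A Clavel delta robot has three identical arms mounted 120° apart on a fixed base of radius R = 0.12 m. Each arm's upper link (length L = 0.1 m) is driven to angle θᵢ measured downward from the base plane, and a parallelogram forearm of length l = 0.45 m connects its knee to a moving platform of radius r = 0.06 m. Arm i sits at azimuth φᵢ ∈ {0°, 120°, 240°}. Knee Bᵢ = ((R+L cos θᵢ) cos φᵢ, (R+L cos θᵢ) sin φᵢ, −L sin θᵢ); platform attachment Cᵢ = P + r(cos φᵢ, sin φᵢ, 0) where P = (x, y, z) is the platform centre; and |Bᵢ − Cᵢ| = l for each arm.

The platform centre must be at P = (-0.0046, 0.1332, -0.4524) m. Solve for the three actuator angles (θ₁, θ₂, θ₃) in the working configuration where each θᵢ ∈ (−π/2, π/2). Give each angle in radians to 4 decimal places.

θ₁ = 0.5240, θ₂ = 0.0877, θ₃ = 0.8730

φ1=0.0° → target in arm frame (-0.0046, 0.1332)
  A cos θ + B sin θ = C:  0.0646·cos θ + -0.4524·sin θ = -0.1704
  γ=atan2(-0.4524,0.0646)=-1.4290;  ψ=arccos(-0.3729)=1.9529;  θ1=γ+ψ≈0.5240
arm 2 (φ=120.0°): x'=0.1177, y'=-0.0626
  e−x'=-0.0577;  (l²−L²−(e−x')²−y'²−z²)/2L = -0.0971
  θ2 = atan2(B,A) + arccos(C/0.4561) = 0.0877
φ3=240.0° → target in arm frame (-0.1131, -0.0706)
  A=0.1731, B=-0.4524, C=(l²−L²−A²−y'²−z²)/(2L)=-0.2355
  √(A²+B²)=0.4844;  θ3 = -1.2054+2.0785 ≈ 0.8730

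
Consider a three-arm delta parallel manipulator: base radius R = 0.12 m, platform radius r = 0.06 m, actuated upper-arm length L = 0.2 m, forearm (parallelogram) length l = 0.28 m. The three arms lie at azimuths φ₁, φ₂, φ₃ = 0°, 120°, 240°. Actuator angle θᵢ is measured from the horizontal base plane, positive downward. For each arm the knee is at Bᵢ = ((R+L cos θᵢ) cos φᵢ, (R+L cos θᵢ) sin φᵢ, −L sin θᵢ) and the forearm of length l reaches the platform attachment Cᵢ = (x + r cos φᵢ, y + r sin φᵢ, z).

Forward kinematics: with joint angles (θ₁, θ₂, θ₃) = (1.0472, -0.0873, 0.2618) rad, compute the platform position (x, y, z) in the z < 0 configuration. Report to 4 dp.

arm 1 at φ=0.0°: e+L cos θ1 = 0.1600;  S1 = (0.1600, 0.0000, -0.1732)
φ2=120.0°: virtual centre (-0.1296, 0.2245, 0.0174), radius l
φ3=240.0°: virtual centre (-0.1266, -0.2193, -0.0518), radius l
eliminate P² terms by subtracting sphere 1 from 2 and 3
[-0.5792 0.4490 0.3813]·P = 0.0119;  [-0.5732 -0.4385 0.2429]·P = 0.0112
det = 0.5114;  x = -0.0200+0.5402z,  y = 0.0007+-0.1523z
sphere 1 gives Az²+Bz+C=0 with A=1.3150, B=0.1517, C=-0.0160;  B²−4AC=0.1071;  roots -0.1821, 0.0668;  negative root z = -0.1821
x = -0.1184, y = 0.0284

(-0.1184, 0.0284, -0.1821)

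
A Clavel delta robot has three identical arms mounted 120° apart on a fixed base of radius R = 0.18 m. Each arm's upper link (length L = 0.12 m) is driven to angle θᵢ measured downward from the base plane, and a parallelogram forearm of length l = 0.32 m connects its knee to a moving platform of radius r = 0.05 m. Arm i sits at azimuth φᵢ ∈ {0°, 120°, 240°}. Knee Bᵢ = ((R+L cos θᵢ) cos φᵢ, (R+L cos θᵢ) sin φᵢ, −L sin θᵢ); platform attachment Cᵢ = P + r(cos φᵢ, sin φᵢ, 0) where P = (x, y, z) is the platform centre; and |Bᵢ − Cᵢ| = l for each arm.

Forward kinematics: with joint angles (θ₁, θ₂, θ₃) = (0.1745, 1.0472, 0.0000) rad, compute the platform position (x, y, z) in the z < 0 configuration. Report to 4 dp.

S1 = (0.2482·cos0.0°, 0.2482·sin0.0°, -0.0208) = (0.2482, 0.0000, -0.0208)
φ2=120.0°: virtual centre (-0.0950, 0.1645, -0.1039), radius l
S3 = (0.2500·cos240.0°, 0.2500·sin240.0°, 0.0000) = (-0.1250, -0.2165, 0.0000)
eliminate P² terms by subtracting sphere 1 from 2 and 3
[-0.6864 0.3291 -0.1662]·P = -0.0151;  [-0.7464 -0.4330 0.0417]·P = 0.0005
det = 0.5428;  x = 0.0118+-0.1073z,  y = -0.0214+0.2812z
sphere 1 gives Az²+Bz+C=0 with A=1.0906, B=0.0804, C=-0.0456;  B²−4AC=0.2055;  roots -0.2447, 0.1710;  negative root z = -0.2447
x = 0.0380, y = -0.0902

(0.0380, -0.0902, -0.2447)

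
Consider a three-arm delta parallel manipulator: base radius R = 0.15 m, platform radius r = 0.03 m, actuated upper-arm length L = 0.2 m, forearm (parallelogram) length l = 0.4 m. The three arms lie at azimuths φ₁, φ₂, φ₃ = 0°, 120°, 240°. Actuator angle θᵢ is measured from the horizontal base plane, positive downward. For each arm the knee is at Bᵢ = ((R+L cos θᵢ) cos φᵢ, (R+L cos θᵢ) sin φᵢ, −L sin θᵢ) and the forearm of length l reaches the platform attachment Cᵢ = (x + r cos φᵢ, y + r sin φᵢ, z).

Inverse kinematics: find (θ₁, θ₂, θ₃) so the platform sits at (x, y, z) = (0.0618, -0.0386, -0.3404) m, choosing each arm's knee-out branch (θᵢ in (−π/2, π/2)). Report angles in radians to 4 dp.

θ₁ = 0.1748, θ₂ = 0.6980, θ₃ = 0.4365

arm 1 (φ=0.0°): x'=0.0618, y'=-0.0386
  e−x'=0.0582;  (l²−L²−(e−x')²−y'²−z²)/2L = -0.0019
  γ=atan2(-0.3404,0.0582)=-1.4015;  ψ=arccos(-0.0054)=1.5762;  θ1=γ+ψ≈0.1748
rotate P by −φ2: (-0.0643, -0.0342, -0.3404)
  e−x'=0.1843;  (l²−L²−(e−x')²−y'²−z²)/2L = -0.0776
  √(A²+B²)=0.3871;  θ2 = -1.0745+1.7725 ≈ 0.6980
φ3=240.0° → target in arm frame (0.0025, 0.0728)
  A=0.1175, B=-0.3404, C=(l²−L²−A²−y'²−z²)/(2L)=-0.0374
  θ3 = atan2(B,A) + arccos(C/0.3601) = 0.4365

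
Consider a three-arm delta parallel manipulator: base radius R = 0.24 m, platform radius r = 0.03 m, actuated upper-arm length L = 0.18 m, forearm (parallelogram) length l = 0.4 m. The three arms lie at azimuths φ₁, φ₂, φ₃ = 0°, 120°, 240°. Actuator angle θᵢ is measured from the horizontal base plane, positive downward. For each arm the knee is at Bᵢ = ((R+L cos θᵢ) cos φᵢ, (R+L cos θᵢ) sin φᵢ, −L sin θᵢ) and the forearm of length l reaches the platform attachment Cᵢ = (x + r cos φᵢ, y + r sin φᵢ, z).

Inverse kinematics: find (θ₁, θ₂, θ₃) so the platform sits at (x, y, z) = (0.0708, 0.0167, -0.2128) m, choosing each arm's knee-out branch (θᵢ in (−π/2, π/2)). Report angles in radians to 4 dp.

θ₁ = -0.1746, θ₂ = 0.6111, θ₃ = 0.7854

rotate P by −φ1: (0.0708, 0.0167, -0.2128)
  e−x'=0.1392;  (l²−L²−(e−x')²−y'²−z²)/2L = 0.1741
  √(A²+B²)=0.2543;  θ1 = -0.9915+0.8169 ≈ -0.1746
φ2=120.0° → target in arm frame (-0.0209, -0.0697)
  e−x'=0.2309;  (l²−L²−(e−x')²−y'²−z²)/2L = 0.0670
  γ=atan2(-0.2128,0.2309)=-0.7445;  ψ=arccos(0.2135)=1.3557;  θ2=γ+ψ≈0.6111
φ3=240.0° → target in arm frame (-0.0499, 0.0530)
  A=0.2599, B=-0.2128, C=(l²−L²−A²−y'²−z²)/(2L)=0.0333
  √(A²+B²)=0.3359;  θ3 = -0.6862+1.4715 ≈ 0.7854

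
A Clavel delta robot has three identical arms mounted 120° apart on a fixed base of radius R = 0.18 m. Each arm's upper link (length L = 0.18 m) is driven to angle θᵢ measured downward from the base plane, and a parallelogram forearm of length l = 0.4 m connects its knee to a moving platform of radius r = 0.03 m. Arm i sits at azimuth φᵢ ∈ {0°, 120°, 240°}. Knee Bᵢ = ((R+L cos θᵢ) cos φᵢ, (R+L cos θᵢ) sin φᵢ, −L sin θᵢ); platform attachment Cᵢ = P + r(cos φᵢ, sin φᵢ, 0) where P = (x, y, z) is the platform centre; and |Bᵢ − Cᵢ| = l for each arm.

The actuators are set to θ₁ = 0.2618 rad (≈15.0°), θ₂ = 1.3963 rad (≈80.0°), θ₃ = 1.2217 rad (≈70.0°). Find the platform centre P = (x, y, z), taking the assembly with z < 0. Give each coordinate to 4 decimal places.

(0.1707, -0.0309, -0.4148)

φ1=0.0°: virtual centre (0.3239, 0.0000, -0.0466), radius l
φ2=120.0°: virtual centre (-0.0906, 0.1570, -0.1773), radius l
arm 3 at φ=240.0°: (R−r)+L cos θ3 = 0.2116;  S3 = (-0.1058, -0.1832, -0.1691)
|S₂|²−|S₁|² = -0.0428;  |S₃|²−|S₁|² = -0.0337
linear system: -0.8290x+0.3139y = -0.0428−-0.2614z; -0.8593x+-0.3664y = -0.0337−-0.2451z
det = 0.5735;  x = 0.0458+-0.3012z,  y = -0.0154+0.0373z
sphere 1 gives Az²+Bz+C=0 with A=1.0921, B=0.2595, C=-0.0803;  B²−4AC=0.4179;  roots -0.4148, 0.1772;  negative root z = -0.4148
x = 0.1707, y = -0.0309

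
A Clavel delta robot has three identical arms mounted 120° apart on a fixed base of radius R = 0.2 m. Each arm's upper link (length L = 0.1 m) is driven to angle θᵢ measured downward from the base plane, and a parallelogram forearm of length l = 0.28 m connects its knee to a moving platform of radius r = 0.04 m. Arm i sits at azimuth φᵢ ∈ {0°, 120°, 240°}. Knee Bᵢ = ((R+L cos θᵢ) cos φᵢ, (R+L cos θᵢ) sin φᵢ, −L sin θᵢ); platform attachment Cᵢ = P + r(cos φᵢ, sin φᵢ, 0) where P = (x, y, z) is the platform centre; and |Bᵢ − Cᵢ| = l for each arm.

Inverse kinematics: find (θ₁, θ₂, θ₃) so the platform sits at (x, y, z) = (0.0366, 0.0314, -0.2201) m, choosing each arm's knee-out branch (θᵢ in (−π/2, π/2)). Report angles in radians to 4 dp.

θ₁ = 0.4368, θ₂ = 0.6977, θ₃ = 1.1345

φ1=0.0° → target in arm frame (0.0366, 0.0314)
  A=0.1234, B=-0.2201, C=(l²−L²−A²−y'²−z²)/(2L)=0.0187
  γ=atan2(-0.2201,0.1234)=-1.0598;  ψ=arccos(0.0742)=1.4966;  θ1=γ+ψ≈0.4368
arm 2 (φ=120.0°): x'=0.0089, y'=-0.0474
  e−x'=0.1511;  (l²−L²−(e−x')²−y'²−z²)/2L = -0.0256
  √(A²+B²)=0.2670;  θ2 = -0.9692+1.6669 ≈ 0.6977
φ3=240.0° → target in arm frame (-0.0455, 0.0160)
  A cos θ + B sin θ = C:  0.2055·cos θ + -0.2201·sin θ = -0.1126
  γ=atan2(-0.2201,0.2055)=-0.8197;  ψ=arccos(-0.3741)=1.9542;  θ3=γ+ψ≈1.1345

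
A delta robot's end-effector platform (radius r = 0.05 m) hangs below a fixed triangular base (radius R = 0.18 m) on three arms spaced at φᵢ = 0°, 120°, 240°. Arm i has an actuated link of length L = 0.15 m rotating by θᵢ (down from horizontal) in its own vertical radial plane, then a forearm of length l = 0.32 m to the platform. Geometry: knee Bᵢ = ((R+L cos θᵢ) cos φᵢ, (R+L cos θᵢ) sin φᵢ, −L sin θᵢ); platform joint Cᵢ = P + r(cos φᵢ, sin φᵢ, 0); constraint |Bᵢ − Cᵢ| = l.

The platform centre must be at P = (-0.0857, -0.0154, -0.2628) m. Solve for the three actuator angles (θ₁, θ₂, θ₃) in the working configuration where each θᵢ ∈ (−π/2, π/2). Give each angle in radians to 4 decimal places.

φ1=0.0° → target in arm frame (-0.0857, -0.0154)
  e−x'=0.2157;  (l²−L²−(e−x')²−y'²−z²)/2L = -0.1198
  γ=atan2(-0.2628,0.2157)=-0.8835;  ψ=arccos(-0.3522)=1.9308;  θ1=γ+ψ≈1.0473
rotate P by −φ2: (0.0295, 0.0819, -0.2628)
  A cos θ + B sin θ = C:  0.1005·cos θ + -0.2628·sin θ = -0.0199
  γ=atan2(-0.2628,0.1005)=-1.2056;  ψ=arccos(-0.0708)=1.6416;  θ2=γ+ψ≈0.4360
rotate P by −φ3: (0.0562, -0.0665, -0.2628)
  e−x'=0.0738;  (l²−L²−(e−x')²−y'²−z²)/2L = 0.0032
  γ=atan2(-0.2628,0.0738)=-1.2970;  ψ=arccos(0.0118)=1.5590;  θ3=γ+ψ≈0.2621

θ₁ = 1.0473, θ₂ = 0.4360, θ₃ = 0.2621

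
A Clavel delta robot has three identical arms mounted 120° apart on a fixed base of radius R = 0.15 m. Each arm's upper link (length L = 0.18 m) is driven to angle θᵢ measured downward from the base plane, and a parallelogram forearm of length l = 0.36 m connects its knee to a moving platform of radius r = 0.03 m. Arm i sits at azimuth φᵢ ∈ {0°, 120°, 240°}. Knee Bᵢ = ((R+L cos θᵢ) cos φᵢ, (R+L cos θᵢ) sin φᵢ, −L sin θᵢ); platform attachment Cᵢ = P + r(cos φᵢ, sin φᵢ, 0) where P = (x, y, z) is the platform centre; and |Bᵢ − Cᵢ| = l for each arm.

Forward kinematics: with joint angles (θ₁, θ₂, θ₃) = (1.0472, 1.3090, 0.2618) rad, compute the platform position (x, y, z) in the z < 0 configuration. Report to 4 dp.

(-0.0341, -0.1518, -0.3726)

φ1=0.0°: virtual centre (0.2100, 0.0000, -0.1559), radius l
S2 = (0.1666·cos120.0°, 0.1666·sin120.0°, -0.1739) = (-0.0833, 0.1443, -0.1739)
arm 3 at φ=240.0°: ρ3 = 0.2939;  S3 = (-0.1469, -0.2545, -0.0466)
subtract pairs → two planes through P
[-0.5866 0.2885 -0.0360]·P = -0.0104;  [-0.7139 -0.5090 0.2186]·P = 0.0201
det = 0.5045;  x = -0.0010+0.0887z,  y = -0.0381+0.3050z
sphere 1 gives Az²+Bz+C=0 with A=1.1009, B=0.2511, C=-0.0593;  B²−4AC=0.3243;  roots -0.3726, 0.1446;  negative root z = -0.3726
x = -0.0341, y = -0.1518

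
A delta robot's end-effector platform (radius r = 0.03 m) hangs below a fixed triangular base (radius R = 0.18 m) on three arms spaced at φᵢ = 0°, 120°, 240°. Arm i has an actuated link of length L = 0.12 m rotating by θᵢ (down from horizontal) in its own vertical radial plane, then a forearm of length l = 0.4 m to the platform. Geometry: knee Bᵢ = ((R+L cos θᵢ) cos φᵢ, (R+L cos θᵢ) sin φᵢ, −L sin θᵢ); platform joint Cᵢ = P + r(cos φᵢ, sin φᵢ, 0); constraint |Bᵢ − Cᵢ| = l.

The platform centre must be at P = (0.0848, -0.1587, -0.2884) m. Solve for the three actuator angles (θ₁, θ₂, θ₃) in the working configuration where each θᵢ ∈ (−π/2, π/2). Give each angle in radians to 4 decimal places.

arm 1 (φ=0.0°): x'=0.0848, y'=-0.1587
  A cos θ + B sin θ = C:  0.0652·cos θ + -0.2884·sin θ = 0.1375
  θ1 = atan2(B,A) + arccos(C/0.2957) = -0.2612
arm 2 (φ=120.0°): x'=-0.1798, y'=0.0059
  A=0.3298, B=-0.2884, C=(l²−L²−A²−y'²−z²)/(2L)=-0.1933
  θ2 = atan2(B,A) + arccos(C/0.4381) = 1.3094
arm 3 (φ=240.0°): x'=0.0950, y'=0.1528
  A=0.0550, B=-0.2884, C=(l²−L²−A²−y'²−z²)/(2L)=0.1503
  γ=atan2(-0.2884,0.0550)=-1.3825;  ψ=arccos(0.5118)=1.0336;  θ3=γ+ψ≈-0.3489

θ₁ = -0.2612, θ₂ = 1.3094, θ₃ = -0.3489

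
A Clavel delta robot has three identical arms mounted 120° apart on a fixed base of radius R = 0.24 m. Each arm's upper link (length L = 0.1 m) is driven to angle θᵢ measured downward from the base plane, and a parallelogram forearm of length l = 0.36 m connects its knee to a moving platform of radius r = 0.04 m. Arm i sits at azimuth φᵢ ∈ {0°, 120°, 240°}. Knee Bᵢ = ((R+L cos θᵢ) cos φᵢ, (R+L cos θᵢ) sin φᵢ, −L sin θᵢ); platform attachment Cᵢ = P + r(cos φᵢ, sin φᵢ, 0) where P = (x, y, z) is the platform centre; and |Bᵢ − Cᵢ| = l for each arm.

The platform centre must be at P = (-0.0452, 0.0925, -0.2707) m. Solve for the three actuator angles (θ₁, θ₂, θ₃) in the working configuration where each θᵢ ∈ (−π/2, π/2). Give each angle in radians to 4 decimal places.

θ₁ = 1.0471, θ₂ = -0.3491, θ₃ = 1.1342

φ1=0.0° → target in arm frame (-0.0452, 0.0925)
  e−x'=0.2452;  (l²−L²−(e−x')²−y'²−z²)/2L = -0.1118
  θ1 = atan2(B,A) + arccos(C/0.3652) = 1.0471
arm 2 (φ=120.0°): x'=0.1027, y'=-0.0071
  A=0.0973, B=-0.2707, C=(l²−L²−A²−y'²−z²)/(2L)=0.1840
  θ2 = atan2(B,A) + arccos(C/0.2877) = -0.3491
φ3=240.0° → target in arm frame (-0.0575, -0.0854)
  e−x'=0.2575;  (l²−L²−(e−x')²−y'²−z²)/2L = -0.1364
  θ3 = atan2(B,A) + arccos(C/0.3736) = 1.1342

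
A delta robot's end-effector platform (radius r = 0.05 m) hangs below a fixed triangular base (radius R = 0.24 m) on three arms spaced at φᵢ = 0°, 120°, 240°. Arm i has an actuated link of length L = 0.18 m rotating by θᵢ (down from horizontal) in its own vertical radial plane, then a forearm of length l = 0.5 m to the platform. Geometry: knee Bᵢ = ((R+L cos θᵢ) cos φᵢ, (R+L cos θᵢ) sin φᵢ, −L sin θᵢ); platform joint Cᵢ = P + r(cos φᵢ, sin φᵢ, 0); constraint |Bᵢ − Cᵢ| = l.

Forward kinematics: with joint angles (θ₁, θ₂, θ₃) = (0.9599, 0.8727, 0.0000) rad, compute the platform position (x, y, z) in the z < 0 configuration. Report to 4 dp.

(-0.0871, -0.1217, -0.4483)

arm 1 at φ=0.0°: ρ1 = 0.2932;  O1 = (0.2932, 0.0000, -0.1474)
O2 = (0.3057·cos120.0°, 0.3057·sin120.0°, -0.1379) = (-0.1528, 0.2647, -0.1379)
φ3=240.0°: virtual centre (-0.1850, -0.3204, 0.0000), radius l
|O₂|²−|O₁|² = 0.0047;  |O₃|²−|O₁|² = 0.0292
linear system: -0.8922x+0.5295y = 0.0047−0.0191z; -0.9565x+-0.6409y = 0.0292−0.2949z
Cramer: x(z) = -0.0171+0.1562z;  y(z) = -0.0199+0.2271z
into |P−O₁|² = l²: 1.0759z² + 0.1889z + -0.1315 = 0;  Δ = 0.6017;  z = -0.4483 or 0.2727 → z<0 root = -0.4483
x = -0.0871, y = -0.1217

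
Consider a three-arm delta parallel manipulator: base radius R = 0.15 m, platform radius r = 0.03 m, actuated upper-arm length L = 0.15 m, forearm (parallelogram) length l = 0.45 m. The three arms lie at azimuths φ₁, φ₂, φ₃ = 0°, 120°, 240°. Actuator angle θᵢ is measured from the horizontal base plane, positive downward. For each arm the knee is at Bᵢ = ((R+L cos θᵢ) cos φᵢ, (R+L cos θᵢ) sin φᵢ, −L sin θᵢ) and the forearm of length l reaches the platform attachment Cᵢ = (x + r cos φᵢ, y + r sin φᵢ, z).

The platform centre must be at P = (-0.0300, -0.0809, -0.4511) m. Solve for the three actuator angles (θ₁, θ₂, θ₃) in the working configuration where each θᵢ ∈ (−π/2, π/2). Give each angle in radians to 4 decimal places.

θ₁ = 0.6983, θ₂ = 0.7854, θ₃ = 0.2619

rotate P by −φ1: (-0.0300, -0.0809, -0.4511)
  A=0.1500, B=-0.4511, C=(l²−L²−A²−y'²−z²)/(2L)=-0.1751
  γ=atan2(-0.4511,0.1500)=-1.2498;  ψ=arccos(-0.3684)=1.9481;  θ1=γ+ψ≈0.6983
rotate P by −φ2: (-0.0551, 0.0664, -0.4511)
  e−x'=0.1751;  (l²−L²−(e−x')²−y'²−z²)/2L = -0.1952
  γ=atan2(-0.4511,0.1751)=-1.2006;  ψ=arccos(-0.4033)=1.9860;  θ2=γ+ψ≈0.7854
φ3=240.0° → target in arm frame (0.0851, 0.0145)
  A=0.0349, B=-0.4511, C=(l²−L²−A²−y'²−z²)/(2L)=-0.0831
  θ3 = atan2(B,A) + arccos(C/0.4525) = 0.2619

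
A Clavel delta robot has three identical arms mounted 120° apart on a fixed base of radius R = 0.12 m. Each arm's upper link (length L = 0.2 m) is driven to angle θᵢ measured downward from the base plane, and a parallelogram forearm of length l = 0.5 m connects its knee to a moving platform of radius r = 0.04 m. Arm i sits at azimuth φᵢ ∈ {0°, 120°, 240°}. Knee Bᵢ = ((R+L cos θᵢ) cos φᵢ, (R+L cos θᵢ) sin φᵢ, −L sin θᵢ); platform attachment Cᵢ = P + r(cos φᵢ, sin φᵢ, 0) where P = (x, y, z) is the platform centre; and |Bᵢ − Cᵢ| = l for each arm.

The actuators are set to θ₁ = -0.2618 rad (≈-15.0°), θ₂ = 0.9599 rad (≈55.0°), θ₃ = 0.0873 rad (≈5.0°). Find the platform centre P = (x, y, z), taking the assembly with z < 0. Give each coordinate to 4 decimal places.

φ1=0.0°: virtual centre (0.2732, 0.0000, 0.0518), radius l
S2 = (0.1947·cos120.0°, 0.1947·sin120.0°, -0.1638) = (-0.0974, 0.1686, -0.1638)
arm 3 at φ=240.0°: ρ3 = 0.2792;  S3 = (-0.1396, -0.2418, -0.0174)
subtract pairs → two planes through P
linear system: -0.7411x+0.3373y = -0.0126−-0.4312z; -0.8256x+-0.4837y = 0.0010−-0.1384z
Cramer: x(z) = 0.0090-0.4007z;  y(z) = -0.0174+0.3979z
quadratic in z: (1.3189)z²+(0.0943)z+(-0.1772)=0, √Δ=0.9716 → z ∈ {-0.4041, 0.3326}; z = -0.4041 (taking z<0)
x = 0.1710, y = -0.1782

(0.1710, -0.1782, -0.4041)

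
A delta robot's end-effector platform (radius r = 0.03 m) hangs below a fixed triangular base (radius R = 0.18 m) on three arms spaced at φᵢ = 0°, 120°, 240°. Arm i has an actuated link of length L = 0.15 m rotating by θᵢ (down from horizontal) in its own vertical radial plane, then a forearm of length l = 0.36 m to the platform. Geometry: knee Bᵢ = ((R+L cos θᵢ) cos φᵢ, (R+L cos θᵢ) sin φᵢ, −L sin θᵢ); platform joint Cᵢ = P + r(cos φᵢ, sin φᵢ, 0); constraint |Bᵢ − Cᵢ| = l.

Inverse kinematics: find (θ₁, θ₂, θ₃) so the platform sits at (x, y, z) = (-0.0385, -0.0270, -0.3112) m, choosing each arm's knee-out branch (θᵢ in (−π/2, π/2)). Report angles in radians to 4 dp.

θ₁ = 0.7852, θ₂ = 0.6111, θ₃ = 0.3491

rotate P by −φ1: (-0.0385, -0.0270, -0.3112)
  A cos θ + B sin θ = C:  0.1885·cos θ + -0.3112·sin θ = -0.0867
  √(A²+B²)=0.3638;  θ1 = -1.0262+1.8114 ≈ 0.7852
φ2=120.0° → target in arm frame (-0.0041, 0.0468)
  e−x'=0.1541;  (l²−L²−(e−x')²−y'²−z²)/2L = -0.0523
  √(A²+B²)=0.3473;  θ2 = -1.1109+1.7220 ≈ 0.6111
rotate P by −φ3: (0.0426, -0.0198, -0.3112)
  A=0.1074, B=-0.3112, C=(l²−L²−A²−y'²−z²)/(2L)=-0.0056
  θ3 = atan2(B,A) + arccos(C/0.3292) = 0.3491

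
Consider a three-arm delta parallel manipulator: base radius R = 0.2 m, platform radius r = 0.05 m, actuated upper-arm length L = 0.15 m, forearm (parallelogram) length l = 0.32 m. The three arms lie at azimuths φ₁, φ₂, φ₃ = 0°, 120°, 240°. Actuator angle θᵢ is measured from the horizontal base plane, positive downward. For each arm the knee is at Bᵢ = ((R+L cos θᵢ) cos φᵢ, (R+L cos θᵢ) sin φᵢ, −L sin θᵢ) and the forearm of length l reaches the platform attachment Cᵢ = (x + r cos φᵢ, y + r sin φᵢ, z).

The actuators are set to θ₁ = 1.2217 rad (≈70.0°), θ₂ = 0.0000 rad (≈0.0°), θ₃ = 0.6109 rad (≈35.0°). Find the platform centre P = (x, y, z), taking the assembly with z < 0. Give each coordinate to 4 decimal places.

centre 1 = (0.2013·cos0.0°, 0.2013·sin0.0°, -0.1410) = (0.2013, 0.0000, -0.1410)
arm 2 at φ=120.0°: e+L cos θ2 = 0.3000;  centre 2 = (-0.1500, 0.2598, 0.0000)
centre 3 = (0.2729·cos240.0°, 0.2729·sin240.0°, -0.0860) = (-0.1364, -0.2363, -0.0860)
subtract pairs → two planes through P
plane₁₂: -0.7026x+0.5196y+0.2819z = 0.0296
Cramer: x(z) = -0.0368+0.2786z;  y(z) = 0.0072-0.1658z
quadratic in z: (1.1051)z²+(0.1468)z+(-0.0258)=0, √Δ=0.3681 → z ∈ {-0.2330, 0.1001}; z = -0.2330 (taking z<0)
x = -0.1017, y = 0.0458

(-0.1017, 0.0458, -0.2330)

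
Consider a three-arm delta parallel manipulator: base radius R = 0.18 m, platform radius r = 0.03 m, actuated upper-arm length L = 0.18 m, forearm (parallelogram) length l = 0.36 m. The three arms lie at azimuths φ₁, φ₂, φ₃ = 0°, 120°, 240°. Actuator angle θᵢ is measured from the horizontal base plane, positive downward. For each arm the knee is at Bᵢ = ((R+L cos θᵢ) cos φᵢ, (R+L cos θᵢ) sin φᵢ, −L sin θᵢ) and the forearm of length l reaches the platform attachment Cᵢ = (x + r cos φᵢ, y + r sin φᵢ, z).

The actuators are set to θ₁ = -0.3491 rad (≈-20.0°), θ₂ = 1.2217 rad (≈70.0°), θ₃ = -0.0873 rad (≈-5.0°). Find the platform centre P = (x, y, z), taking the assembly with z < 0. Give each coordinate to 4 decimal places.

(0.0858, -0.1212, -0.1843)

centre 1 = (0.3191·cos0.0°, 0.3191·sin0.0°, 0.0616) = (0.3191, 0.0000, 0.0616)
φ2=120.0°: virtual centre (-0.1058, 0.1832, -0.1691), radius l
φ3=240.0°: virtual centre (-0.1647, -0.2852, 0.0157), radius l
eliminate P² terms by subtracting sphere 1 from 2 and 3
[-0.8499 0.3664 -0.4614]·P = -0.0323;  [-0.9676 -0.5704 -0.0918]·P = 0.0031
Cramer: x(z) = 0.0206-0.3536z;  y(z) = -0.0403+0.4390z
into |P−centre ₁|² = l²: 1.3178z² + 0.0526z + -0.0351 = 0;  Δ = 0.1876;  z = -0.1843 or 0.1444 → z<0 root = -0.1843
x = 0.0858, y = -0.1212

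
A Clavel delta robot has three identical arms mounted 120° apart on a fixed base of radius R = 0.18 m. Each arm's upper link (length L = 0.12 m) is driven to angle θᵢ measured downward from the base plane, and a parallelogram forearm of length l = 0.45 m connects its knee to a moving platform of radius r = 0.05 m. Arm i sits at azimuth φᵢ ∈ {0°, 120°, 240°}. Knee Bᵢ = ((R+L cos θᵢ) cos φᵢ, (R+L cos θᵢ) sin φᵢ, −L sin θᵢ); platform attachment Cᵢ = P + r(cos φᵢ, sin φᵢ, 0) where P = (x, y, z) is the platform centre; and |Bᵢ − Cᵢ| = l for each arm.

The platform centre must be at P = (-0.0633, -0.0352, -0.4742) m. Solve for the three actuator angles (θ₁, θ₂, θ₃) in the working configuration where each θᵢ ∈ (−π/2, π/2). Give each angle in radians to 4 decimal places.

θ₁ = 1.0472, θ₂ = 0.7854, θ₃ = 0.5232

rotate P by −φ1: (-0.0633, -0.0352, -0.4742)
  A=0.1933, B=-0.4742, C=(l²−L²−A²−y'²−z²)/(2L)=-0.3140
  γ=atan2(-0.4742,0.1933)=-1.1837;  ψ=arccos(-0.6133)=2.2310;  θ1=γ+ψ≈1.0472
φ2=120.0° → target in arm frame (0.0012, 0.0724)
  A cos θ + B sin θ = C:  0.1288·cos θ + -0.4742·sin θ = -0.2442
  θ2 = atan2(B,A) + arccos(C/0.4914) = 0.7854
rotate P by −φ3: (0.0621, -0.0372, -0.4742)
  A cos θ + B sin θ = C:  0.0679·cos θ + -0.4742·sin θ = -0.1782
  θ3 = atan2(B,A) + arccos(C/0.4790) = 0.5232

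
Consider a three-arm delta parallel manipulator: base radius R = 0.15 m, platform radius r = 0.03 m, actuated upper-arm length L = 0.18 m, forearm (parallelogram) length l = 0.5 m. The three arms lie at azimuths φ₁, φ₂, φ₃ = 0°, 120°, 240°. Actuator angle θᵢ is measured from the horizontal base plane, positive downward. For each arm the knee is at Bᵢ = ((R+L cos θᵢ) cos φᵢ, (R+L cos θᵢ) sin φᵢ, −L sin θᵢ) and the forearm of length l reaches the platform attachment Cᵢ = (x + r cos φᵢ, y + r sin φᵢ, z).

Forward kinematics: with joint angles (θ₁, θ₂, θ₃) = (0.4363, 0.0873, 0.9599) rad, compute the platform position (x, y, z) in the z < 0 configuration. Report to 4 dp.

(0.0254, 0.1601, -0.4735)

arm 1 at φ=0.0°: (R−r)+L cos θ1 = 0.2831;  O1 = (0.2831, 0.0000, -0.0761)
arm 2 at φ=120.0°: (R−r)+L cos θ2 = 0.2993;  O2 = (-0.1497, 0.2592, -0.0157)
φ3=240.0°: virtual centre (-0.1116, -0.1933, -0.1474), radius l
subtract pairs → two planes through P
[-0.8656 0.5184 0.1207]·P = 0.0039;  [-0.7895 -0.3867 -0.1428]·P = -0.0144
det = 0.7440;  x = 0.0080+-0.0367z,  y = 0.0208+-0.2942z
into |P−O₁|² = l²: 1.0879z² + 0.1601z + -0.1681 = 0;  Δ = 0.7570;  z = -0.4735 or 0.3263 → z<0 root = -0.4735
x = 0.0254, y = 0.1601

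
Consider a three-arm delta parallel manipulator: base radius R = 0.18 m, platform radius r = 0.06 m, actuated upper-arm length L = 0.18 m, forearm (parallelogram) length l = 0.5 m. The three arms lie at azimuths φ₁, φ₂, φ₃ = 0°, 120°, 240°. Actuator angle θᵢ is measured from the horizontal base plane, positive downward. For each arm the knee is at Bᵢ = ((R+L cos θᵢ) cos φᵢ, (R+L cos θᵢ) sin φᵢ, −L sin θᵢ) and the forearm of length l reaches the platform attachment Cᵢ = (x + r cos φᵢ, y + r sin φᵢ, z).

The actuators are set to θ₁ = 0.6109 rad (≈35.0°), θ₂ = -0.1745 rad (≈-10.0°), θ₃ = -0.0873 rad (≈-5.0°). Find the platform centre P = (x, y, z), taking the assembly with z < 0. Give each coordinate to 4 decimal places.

arm 1 at φ=0.0°: (R−r)+L cos θ1 = 0.2674;  O1 = (0.2674, 0.0000, -0.1032)
arm 2 at φ=120.0°: (R−r)+L cos θ2 = 0.2973;  O2 = (-0.1486, 0.2574, 0.0313)
O3 = (0.2993·cos240.0°, 0.2993·sin240.0°, 0.0157) = (-0.1497, -0.2592, 0.0157)
subtract pairs → two planes through P
[-0.8322 0.5149 0.2690]·P = 0.0072;  [-0.8342 -0.5184 0.2379]·P = 0.0076
Cramer: x(z) = -0.0089+0.3043z;  y(z) = -0.0005-0.0307z
into |P−O₁|² = l²: 1.0935z² + 0.0384z + -0.1630 = 0;  Δ = 0.7144;  z = -0.4040 or 0.3689 → z<0 root = -0.4040
x = -0.1318, y = 0.0120

(-0.1318, 0.0120, -0.4040)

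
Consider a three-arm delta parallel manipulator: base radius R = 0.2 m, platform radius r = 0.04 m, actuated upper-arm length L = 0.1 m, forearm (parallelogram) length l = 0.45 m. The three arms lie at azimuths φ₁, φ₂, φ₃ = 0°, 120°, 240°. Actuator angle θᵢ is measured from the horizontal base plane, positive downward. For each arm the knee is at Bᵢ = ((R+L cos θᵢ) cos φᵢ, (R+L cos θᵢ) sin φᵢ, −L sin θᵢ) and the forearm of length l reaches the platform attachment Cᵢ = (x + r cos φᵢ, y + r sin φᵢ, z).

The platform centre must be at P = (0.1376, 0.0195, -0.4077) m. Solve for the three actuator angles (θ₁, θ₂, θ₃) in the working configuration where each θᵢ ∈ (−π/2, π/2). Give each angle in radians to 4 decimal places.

φ1=0.0° → target in arm frame (0.1376, 0.0195)
  e−x'=0.0224;  (l²−L²−(e−x')²−y'²−z²)/2L = 0.1270
  θ1 = atan2(B,A) + arccos(C/0.4083) = -0.2614
arm 2 (φ=120.0°): x'=-0.0519, y'=-0.1289
  A cos θ + B sin θ = C:  0.2119·cos θ + -0.4077·sin θ = -0.1762
  √(A²+B²)=0.4595;  θ2 = -1.0915+1.9644 ≈ 0.8730
φ3=240.0° → target in arm frame (-0.0857, 0.1094)
  A=0.2457, B=-0.4077, C=(l²−L²−A²−y'²−z²)/(2L)=-0.2303
  √(A²+B²)=0.4760;  θ3 = -1.0285+2.0757 ≈ 1.0473

θ₁ = -0.2614, θ₂ = 0.8730, θ₃ = 1.0473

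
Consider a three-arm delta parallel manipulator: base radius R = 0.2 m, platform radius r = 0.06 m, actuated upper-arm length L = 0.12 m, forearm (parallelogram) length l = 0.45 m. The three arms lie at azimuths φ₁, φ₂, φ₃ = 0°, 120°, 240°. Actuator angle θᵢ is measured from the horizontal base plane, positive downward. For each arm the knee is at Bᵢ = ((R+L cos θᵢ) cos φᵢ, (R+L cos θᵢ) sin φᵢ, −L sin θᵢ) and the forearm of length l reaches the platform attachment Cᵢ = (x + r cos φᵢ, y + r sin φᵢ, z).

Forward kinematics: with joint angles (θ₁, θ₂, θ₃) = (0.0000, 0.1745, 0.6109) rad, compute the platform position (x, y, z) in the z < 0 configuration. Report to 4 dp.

S1 = (0.2600·cos0.0°, 0.2600·sin0.0°, 0.0000) = (0.2600, 0.0000, 0.0000)
S2 = (0.2582·cos120.0°, 0.2582·sin120.0°, -0.0208) = (-0.1291, 0.2236, -0.0208)
S3 = (0.2383·cos240.0°, 0.2383·sin240.0°, -0.0688) = (-0.1191, -0.2064, -0.0688)
subtract pairs → two planes through P
linear system: -0.7782x+0.4472y = -0.0005−-0.0417z; -0.7583x+-0.4127y = -0.0061−-0.1377z
det = 0.6603;  x = 0.0044+-0.1193z,  y = 0.0066+-0.1144z
quadratic in z: (1.0273)z²+(0.0595)z+(-0.1371)=0, √Δ=0.7531 → z ∈ {-0.3955, 0.3376}; z = -0.3955 (taking z<0)
x = 0.0516, y = 0.0518

(0.0516, 0.0518, -0.3955)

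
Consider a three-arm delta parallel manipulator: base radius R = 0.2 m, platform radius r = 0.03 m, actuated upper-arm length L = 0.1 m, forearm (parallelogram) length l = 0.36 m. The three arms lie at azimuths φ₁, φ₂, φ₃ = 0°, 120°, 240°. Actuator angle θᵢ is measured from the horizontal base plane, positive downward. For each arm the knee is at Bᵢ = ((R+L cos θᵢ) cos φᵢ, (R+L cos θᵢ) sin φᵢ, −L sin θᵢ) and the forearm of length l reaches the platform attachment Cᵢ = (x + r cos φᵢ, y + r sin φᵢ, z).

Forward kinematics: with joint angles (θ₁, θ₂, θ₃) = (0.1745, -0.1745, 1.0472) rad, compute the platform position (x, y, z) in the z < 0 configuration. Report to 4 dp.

arm 1 at φ=0.0°: ρ1 = 0.2685;  S1 = (0.2685, 0.0000, -0.0174)
S2 = (0.2685·cos120.0°, 0.2685·sin120.0°, 0.0174) = (-0.1342, 0.2325, 0.0174)
φ3=240.0°: virtual centre (-0.1100, -0.1905, -0.0866), radius l
eliminate P² terms by subtracting sphere 1 from 2 and 3
[-0.8054 0.4650 0.0694]·P = 0.0000;  [-0.7570 -0.3811 -0.1385]·P = -0.0165
Cramer: x(z) = 0.0116-0.0576z;  y(z) = 0.0201-0.2491z
quadratic in z: (1.0653)z²+(0.0543)z+(-0.0629)=0, √Δ=0.5207 → z ∈ {-0.2698, 0.2189}; z = -0.2698 (taking z<0)
x = 0.0272, y = 0.0874

(0.0272, 0.0874, -0.2698)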